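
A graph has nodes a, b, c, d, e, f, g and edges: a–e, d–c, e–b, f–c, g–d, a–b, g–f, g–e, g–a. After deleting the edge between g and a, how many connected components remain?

g and a are still connected via g-e-a, so the component count stays at 1.

1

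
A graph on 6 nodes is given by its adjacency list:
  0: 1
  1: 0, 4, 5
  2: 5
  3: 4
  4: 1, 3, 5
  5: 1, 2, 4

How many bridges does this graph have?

The edges on the cycle 4-5-1-4 are not bridges since each lies on that cycle.
But removing 5-2 disconnects 5 from 2; removing 1-0 disconnects 1 from 0; removing 4-3 disconnects 4 from 3 — these are bridges.
That makes 3 bridges.

3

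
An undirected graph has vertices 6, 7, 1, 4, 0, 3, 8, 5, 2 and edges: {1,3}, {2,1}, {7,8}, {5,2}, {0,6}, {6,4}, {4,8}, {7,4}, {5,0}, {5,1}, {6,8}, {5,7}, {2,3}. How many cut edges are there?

0

The edges on the cycle 5-2-3-1-5 are not bridges since each lies on that cycle.
Every edge lies on some cycle, so there are no bridges.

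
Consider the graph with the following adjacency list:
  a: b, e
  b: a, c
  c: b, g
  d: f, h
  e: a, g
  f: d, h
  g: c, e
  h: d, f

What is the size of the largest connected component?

Starting from d we can reach d, f, h. That is one component of size 3.
Starting from a we can reach a, b, c, e, g. That is one component of size 5.
The largest has 5 vertices.

5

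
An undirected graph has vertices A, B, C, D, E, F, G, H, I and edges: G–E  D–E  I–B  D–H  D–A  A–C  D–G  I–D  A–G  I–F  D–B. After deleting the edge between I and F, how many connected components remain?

Before removal there is 1 component.
I–F is a bridge — removing it separates I's side from F's side.
After removal: 2 components.

2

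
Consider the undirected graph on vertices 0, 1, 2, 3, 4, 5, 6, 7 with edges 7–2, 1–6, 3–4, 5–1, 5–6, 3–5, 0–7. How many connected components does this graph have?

Starting from 0 we can reach 0, 2, 7. That is one component of size 3.
Starting from 1 we can reach 1, 3, 4, 5, 6. That is one component of size 5.
Total: 2 components.

2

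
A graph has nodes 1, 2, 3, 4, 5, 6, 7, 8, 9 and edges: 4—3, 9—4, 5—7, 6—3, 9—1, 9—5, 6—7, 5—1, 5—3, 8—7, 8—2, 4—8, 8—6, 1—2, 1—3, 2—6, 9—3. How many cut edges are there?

The edges on the cycle 9-4-8-6-3-5-9 are not bridges since each lies on that cycle.
Every edge lies on some cycle, so there are no bridges.

0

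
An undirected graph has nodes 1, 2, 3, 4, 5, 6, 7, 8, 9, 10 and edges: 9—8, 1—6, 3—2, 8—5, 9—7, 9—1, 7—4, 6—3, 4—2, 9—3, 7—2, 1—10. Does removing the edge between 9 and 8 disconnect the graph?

Removing 9—8 leaves no path between 9 and 8: the component count goes from 1 to 2. So it is a bridge.

Yes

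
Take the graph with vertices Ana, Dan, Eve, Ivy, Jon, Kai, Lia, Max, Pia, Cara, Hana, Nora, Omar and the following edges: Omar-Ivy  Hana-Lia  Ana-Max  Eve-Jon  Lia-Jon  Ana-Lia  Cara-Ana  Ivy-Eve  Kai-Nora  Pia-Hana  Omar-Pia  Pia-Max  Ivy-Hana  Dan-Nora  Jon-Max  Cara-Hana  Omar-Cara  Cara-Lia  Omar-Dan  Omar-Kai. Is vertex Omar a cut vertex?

Deleting Omar raises the number of components from 1 to 2, so Omar is a cut vertex.

Yes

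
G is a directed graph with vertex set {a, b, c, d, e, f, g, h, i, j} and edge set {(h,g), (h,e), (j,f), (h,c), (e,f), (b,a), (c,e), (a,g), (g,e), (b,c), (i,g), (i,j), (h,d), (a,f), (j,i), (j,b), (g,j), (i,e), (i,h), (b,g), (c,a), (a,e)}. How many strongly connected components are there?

4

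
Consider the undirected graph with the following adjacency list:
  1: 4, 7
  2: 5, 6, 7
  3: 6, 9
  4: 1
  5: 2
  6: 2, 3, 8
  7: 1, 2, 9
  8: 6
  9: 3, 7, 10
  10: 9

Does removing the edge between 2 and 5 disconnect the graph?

Yes

Removing 2-5 leaves no path between 2 and 5: the component count goes from 1 to 2. So it is a bridge.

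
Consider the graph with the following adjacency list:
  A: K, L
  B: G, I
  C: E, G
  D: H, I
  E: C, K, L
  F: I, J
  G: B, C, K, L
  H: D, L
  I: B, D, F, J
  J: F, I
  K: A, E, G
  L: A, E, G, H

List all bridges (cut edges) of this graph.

The edges on the cycle I-F-J-I are not bridges since each lies on that cycle.
Every edge lies on some cycle, so there are no bridges.

none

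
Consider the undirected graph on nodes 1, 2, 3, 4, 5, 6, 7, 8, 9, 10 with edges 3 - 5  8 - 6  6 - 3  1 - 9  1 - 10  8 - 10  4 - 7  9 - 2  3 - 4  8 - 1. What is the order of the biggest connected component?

Starting from 1 we can reach 1, 2, 3, 4, 5, 6, 7, 8, 9, 10. That is one component of size 10.
The largest has 10 vertices.

10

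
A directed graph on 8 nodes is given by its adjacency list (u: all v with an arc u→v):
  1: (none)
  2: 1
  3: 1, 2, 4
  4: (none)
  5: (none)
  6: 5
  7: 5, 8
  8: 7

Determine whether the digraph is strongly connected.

There is no directed path from 4 to 3, so the graph is not strongly connected.

No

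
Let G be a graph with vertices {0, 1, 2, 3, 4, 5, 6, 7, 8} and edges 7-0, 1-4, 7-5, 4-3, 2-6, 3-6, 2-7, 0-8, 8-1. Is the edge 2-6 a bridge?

After removing 2-6, the path 2-7-0-8-1-4-3-6 still connects them, so the edge is not a bridge.

No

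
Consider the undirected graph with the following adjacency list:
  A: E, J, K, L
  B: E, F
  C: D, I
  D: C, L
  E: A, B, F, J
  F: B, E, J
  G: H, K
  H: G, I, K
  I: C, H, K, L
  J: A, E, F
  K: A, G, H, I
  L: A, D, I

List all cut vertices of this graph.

Removing A increases the component count from 1 to 2, so A is a cut vertex.
By contrast removing K leaves 1 component; it is not a cut vertex. No other vertex is a cut vertex either.

A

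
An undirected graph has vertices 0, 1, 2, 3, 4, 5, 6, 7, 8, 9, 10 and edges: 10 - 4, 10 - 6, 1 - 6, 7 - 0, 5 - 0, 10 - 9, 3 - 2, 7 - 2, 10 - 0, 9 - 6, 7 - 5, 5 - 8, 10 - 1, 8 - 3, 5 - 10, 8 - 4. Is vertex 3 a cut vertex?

Deleting 3 leaves 1 component (was 1) (its neighbors 2, 8 remain connected to each other), so 3 is not a cut vertex.

No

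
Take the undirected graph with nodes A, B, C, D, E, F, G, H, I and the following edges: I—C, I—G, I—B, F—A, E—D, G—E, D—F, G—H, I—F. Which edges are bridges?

A-F, B-I, C-I, G-H

The edges on the cycle I-G-E-D-F-I are not bridges since each lies on that cycle.
But removing I—B disconnects I from B; removing H—G disconnects H from G; removing F—A disconnects F from A; removing I—C disconnects I from C — these are bridges.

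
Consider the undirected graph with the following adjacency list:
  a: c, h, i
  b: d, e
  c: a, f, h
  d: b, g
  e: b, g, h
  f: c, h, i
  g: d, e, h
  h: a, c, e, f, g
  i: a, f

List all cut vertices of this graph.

h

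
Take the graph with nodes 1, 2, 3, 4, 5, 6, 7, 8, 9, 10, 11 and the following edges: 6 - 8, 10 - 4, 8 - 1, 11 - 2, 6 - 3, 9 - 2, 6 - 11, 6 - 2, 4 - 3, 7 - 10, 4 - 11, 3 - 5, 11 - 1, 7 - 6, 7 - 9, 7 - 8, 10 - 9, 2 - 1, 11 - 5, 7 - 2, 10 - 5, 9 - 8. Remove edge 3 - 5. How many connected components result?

3 and 5 are still connected via 3-6-11-5, so the component count stays at 1.

1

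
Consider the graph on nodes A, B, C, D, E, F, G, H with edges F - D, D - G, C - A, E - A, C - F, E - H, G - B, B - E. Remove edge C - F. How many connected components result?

1

C and F are still connected via C-A-E-B-G-D-F, so the component count stays at 1.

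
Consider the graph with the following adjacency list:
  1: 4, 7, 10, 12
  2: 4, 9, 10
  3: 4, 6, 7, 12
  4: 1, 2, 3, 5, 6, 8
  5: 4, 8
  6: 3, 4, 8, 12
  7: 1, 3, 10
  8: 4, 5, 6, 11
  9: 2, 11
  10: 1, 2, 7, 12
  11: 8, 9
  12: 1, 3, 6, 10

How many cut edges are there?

0

The edges on the cycle 3-12-10-7-1-4-3 are not bridges since each lies on that cycle.
Every edge lies on some cycle, so there are no bridges.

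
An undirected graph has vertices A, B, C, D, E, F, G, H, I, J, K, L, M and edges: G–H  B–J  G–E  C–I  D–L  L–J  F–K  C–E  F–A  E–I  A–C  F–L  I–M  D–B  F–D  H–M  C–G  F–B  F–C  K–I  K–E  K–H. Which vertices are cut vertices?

F

Removing F increases the component count from 1 to 2, so F is a cut vertex.
By contrast removing M leaves 1 component; it is not a cut vertex. No other vertex is a cut vertex either.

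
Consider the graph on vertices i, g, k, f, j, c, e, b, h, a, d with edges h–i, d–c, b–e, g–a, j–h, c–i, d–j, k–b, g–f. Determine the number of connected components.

3

Starting from a we can reach a, f, g. That is one component of size 3.
Starting from b we can reach b, e, k. That is one component of size 3.
Starting from c we can reach c, d, h, i, j. That is one component of size 5.
Total: 3 components.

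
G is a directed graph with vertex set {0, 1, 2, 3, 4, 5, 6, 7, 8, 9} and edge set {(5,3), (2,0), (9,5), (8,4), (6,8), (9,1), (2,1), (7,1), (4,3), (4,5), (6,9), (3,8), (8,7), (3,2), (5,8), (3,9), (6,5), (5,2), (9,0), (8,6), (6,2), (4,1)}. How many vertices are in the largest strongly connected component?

6

{3, 4, 5, 6, 8, 9} are all mutually reachable — one SCC of size 6.
{2} is an SCC by itself.
{1} is an SCC by itself.
{0} is an SCC by itself.
{7} is an SCC by itself.
The largest has 6 vertices.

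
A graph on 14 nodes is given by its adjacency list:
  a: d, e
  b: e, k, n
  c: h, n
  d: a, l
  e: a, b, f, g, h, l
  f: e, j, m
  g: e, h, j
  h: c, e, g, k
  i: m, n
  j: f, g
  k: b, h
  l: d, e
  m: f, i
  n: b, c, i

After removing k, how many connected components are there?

With k gone, the remaining components are: {a, b, c, d, e, f, g, h, i, j, l, m, n}.
That is 1 component.

1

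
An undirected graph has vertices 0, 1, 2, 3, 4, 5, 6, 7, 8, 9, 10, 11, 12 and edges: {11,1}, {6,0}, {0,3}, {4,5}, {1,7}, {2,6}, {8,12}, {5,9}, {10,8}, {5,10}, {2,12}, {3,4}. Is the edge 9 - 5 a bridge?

Removing 9 - 5 leaves no path between 9 and 5: the component count goes from 2 to 3. So it is a bridge.

Yes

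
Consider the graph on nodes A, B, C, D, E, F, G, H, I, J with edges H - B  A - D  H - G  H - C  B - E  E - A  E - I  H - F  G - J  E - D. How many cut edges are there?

The edges on the cycle E-A-D-E are not bridges since each lies on that cycle.
But removing I - E disconnects I from E; removing B - E disconnects B from E; removing G - J disconnects G from J; removing H - F disconnects H from F — these are bridges.
In total 7 edges are bridges.

7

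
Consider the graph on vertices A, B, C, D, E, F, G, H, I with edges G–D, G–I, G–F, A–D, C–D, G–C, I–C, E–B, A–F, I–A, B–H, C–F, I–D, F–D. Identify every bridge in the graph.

The edges on the cycle G-I-A-D-F-G are not bridges since each lies on that cycle.
But removing E–B disconnects E from B; removing H–B disconnects H from B — these are bridges.

B-E, B-H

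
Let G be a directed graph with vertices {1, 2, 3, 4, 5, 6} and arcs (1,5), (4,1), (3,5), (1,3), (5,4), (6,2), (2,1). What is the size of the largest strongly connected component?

4

{1, 3, 4, 5} are all mutually reachable — one SCC of size 4.
{6} is an SCC by itself.
{2} is an SCC by itself.
The largest has 4 vertices.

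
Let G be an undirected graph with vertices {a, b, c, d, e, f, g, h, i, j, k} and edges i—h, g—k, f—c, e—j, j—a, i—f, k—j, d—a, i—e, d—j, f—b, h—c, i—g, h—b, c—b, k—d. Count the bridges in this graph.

0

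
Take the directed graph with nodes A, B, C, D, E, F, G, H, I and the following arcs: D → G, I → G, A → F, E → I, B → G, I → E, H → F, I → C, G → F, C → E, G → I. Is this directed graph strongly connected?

No

There is no directed path from A to E, so the graph is not strongly connected.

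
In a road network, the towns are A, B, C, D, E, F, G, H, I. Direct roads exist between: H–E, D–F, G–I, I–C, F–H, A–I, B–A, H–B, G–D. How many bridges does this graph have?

2

The edges on the cycle G-D-F-H-B-A-I-G are not bridges since each lies on that cycle.
But removing C–I disconnects C from I; removing H–E disconnects H from E — these are bridges.
That makes 2 bridges.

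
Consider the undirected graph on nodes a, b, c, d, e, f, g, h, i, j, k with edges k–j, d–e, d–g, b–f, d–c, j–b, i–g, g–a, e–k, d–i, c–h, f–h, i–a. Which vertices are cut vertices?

d

Removing d increases the component count from 1 to 2, so d is a cut vertex.
By contrast removing e leaves 1 component; it is not a cut vertex. No other vertex is a cut vertex either.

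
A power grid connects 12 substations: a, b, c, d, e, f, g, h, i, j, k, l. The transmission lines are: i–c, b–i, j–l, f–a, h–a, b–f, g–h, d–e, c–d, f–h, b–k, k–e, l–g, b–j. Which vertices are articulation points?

b

Removing b increases the component count from 1 to 2, so b is a cut vertex.
By contrast removing c leaves 1 component; it is not a cut vertex. No other vertex is a cut vertex either.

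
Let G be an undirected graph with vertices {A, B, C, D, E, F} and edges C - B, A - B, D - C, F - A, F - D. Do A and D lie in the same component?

Yes

From A we can reach A, B, C, D, F, which includes D.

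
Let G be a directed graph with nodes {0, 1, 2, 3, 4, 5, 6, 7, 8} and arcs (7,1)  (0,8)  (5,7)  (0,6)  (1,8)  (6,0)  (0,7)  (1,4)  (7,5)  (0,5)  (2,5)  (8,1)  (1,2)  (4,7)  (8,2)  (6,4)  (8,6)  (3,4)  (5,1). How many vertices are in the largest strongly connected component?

{0, 1, 2, 4, 5, 6, 7, 8} are all mutually reachable — one SCC of size 8.
{3} is an SCC by itself.
The largest has 8 vertices.

8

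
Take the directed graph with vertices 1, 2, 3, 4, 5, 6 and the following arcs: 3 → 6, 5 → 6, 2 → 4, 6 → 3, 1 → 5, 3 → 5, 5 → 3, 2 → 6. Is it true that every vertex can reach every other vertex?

No

There is no directed path from 1 to 2, so the graph is not strongly connected.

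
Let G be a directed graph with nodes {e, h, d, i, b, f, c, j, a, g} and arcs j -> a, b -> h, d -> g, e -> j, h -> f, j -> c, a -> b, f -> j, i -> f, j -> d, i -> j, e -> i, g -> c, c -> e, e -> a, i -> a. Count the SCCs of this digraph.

1

{a, b, c, d, e, f, g, h, i, j} are all mutually reachable — one SCC of size 10.
That gives 1 strongly connected component.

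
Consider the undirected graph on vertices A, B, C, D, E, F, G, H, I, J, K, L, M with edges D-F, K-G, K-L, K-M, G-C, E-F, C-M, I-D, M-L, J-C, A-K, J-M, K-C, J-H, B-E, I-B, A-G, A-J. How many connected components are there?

Starting from B we can reach B, D, E, F, I. That is one component of size 5.
Starting from A we can reach A, C, G, H, J, K, L, M. That is one component of size 8.
Total: 2 components.

2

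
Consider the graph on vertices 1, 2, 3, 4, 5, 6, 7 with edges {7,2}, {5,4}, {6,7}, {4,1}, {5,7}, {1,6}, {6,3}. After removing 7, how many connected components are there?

With 7 gone, the remaining components are: {2}; {1, 3, 4, 5, 6}.
That is 2 components.

2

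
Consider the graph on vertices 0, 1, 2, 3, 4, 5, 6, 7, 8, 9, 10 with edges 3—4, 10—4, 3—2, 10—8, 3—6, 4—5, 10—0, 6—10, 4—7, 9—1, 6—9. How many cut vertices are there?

Removing 3 increases the component count from 1 to 2, so 3 is a cut vertex.
Removing 4 increases the component count from 1 to 3, so 4 is a cut vertex.
Removing 6 increases the component count from 1 to 2, so 6 is a cut vertex.
Likewise 9, 10 are cut vertices.
By contrast removing 0 leaves 1 component; it is not a cut vertex. No other vertex is a cut vertex either.

5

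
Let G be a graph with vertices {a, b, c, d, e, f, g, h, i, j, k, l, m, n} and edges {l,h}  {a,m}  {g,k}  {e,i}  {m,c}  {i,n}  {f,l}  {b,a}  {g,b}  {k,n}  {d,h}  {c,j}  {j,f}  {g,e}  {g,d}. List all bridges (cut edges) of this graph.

none

The edges on the cycle g-b-a-m-c-j-f-l-h-d-g are not bridges since each lies on that cycle.
Every edge lies on some cycle, so there are no bridges.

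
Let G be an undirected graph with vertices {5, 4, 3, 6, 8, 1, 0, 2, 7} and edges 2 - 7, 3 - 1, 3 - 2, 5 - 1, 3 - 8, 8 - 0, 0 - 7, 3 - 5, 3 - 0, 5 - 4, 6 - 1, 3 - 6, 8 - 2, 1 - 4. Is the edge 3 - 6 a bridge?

After removing 3 - 6, the path 3-1-6 still connects them, so the edge is not a bridge.

No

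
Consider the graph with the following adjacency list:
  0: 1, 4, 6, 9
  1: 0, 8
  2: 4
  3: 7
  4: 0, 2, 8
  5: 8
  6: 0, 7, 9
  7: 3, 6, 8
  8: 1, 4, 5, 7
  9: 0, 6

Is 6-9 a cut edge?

No

After removing 6-9, the path 6-0-9 still connects them, so the edge is not a bridge.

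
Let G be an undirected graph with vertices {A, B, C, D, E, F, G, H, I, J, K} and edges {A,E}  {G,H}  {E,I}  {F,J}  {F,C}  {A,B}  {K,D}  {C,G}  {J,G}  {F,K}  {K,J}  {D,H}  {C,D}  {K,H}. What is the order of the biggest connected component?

7

Starting from A we can reach A, B, E, I. That is one component of size 4.
Starting from C we can reach C, D, F, G, H, J, K. That is one component of size 7.
The largest has 7 vertices.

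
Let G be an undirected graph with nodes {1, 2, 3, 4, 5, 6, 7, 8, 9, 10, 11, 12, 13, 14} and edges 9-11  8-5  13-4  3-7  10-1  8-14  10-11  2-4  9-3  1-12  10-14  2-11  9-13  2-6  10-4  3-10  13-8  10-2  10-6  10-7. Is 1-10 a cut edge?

Removing 1-10 leaves no path between 1 and 10: the component count goes from 1 to 2. So it is a bridge.

Yes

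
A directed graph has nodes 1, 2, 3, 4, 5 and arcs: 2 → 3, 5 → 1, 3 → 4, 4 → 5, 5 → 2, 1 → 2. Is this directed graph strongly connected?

From 4 we can reach every vertex (1, 2, 3, 4, 5), and every vertex can reach 4 (1, 2, 3, 4, 5). So the whole graph is one strongly connected component.

Yes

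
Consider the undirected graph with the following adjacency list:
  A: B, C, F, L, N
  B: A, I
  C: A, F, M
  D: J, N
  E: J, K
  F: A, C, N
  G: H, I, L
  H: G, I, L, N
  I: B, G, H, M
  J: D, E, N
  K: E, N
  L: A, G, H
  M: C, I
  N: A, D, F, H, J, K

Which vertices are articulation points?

N

Removing N increases the component count from 1 to 2, so N is a cut vertex.
By contrast removing F leaves 1 component; it is not a cut vertex. No other vertex is a cut vertex either.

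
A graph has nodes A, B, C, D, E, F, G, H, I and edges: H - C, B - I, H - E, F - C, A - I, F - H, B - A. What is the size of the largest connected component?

D is isolated — a component by itself.
G is isolated — a component by itself.
Starting from A we can reach A, B, I. That is one component of size 3.
Starting from C we can reach C, E, F, H. That is one component of size 4.
The largest has 4 vertices.

4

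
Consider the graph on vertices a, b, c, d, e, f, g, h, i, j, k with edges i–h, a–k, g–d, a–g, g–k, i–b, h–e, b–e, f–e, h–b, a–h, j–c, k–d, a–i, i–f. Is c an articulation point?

Deleting c leaves 2 components (was 2), so c is not a cut vertex.

No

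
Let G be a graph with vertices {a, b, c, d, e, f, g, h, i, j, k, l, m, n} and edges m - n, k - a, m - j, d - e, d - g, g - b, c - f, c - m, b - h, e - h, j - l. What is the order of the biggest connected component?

i is isolated — a component by itself.
Starting from a we can reach a, k. That is one component of size 2.
Starting from b we can reach b, d, e, g, h. That is one component of size 5.
Starting from c we can reach c, f, j, l, m, n. That is one component of size 6.
The largest has 6 vertices.

6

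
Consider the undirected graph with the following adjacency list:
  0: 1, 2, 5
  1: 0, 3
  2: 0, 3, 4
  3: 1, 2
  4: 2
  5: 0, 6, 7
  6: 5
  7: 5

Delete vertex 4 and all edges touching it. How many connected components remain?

1

With 4 gone, the remaining components are: {0, 1, 2, 3, 5, 6, 7}.
That is 1 component.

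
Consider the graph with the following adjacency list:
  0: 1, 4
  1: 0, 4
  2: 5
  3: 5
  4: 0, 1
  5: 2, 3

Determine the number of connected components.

2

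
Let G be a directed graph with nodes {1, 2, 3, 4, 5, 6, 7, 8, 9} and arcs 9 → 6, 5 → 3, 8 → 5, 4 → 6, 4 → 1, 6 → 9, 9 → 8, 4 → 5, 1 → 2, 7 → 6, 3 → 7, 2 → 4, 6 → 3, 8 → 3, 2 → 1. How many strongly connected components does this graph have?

2

{3, 5, 6, 7, 8, 9} are all mutually reachable — one SCC of size 6.
{1, 2, 4} are all mutually reachable — one SCC of size 3.
That gives 2 strongly connected components.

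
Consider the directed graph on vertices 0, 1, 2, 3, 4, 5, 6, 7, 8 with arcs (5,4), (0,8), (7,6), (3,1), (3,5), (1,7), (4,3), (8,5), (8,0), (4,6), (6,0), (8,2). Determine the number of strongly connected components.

{0, 1, 3, 4, 5, 6, 7, 8} are all mutually reachable — one SCC of size 8.
{2} is an SCC by itself.
That gives 2 strongly connected components.

2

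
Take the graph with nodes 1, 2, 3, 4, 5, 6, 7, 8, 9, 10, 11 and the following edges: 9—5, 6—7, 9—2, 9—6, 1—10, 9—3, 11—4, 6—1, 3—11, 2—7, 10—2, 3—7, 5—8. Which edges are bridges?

The edges on the cycle 9-6-1-10-2-9 are not bridges since each lies on that cycle.
But removing 5—8 disconnects 5 from 8; removing 9—5 disconnects 9 from 5; removing 11—4 disconnects 11 from 4; removing 11—3 disconnects 11 from 3 — these are bridges.

11-3, 11-4, 5-8, 5-9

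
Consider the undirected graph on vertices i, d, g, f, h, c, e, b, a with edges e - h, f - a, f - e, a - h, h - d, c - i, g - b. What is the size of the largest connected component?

5

Starting from b we can reach b, g. That is one component of size 2.
Starting from c we can reach c, i. That is one component of size 2.
Starting from a we can reach a, d, e, f, h. That is one component of size 5.
The largest has 5 vertices.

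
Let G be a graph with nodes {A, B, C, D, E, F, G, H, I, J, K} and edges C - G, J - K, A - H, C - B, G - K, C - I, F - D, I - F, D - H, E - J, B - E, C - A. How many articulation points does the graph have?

1

Removing C increases the component count from 1 to 2, so C is a cut vertex.
By contrast removing E leaves 1 component; it is not a cut vertex. No other vertex is a cut vertex either.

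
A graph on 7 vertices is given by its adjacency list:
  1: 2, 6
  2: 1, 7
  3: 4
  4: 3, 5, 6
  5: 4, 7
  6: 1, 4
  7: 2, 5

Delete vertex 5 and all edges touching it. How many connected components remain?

With 5 gone, the remaining components are: {1, 2, 3, 4, 6, 7}.
That is 1 component.

1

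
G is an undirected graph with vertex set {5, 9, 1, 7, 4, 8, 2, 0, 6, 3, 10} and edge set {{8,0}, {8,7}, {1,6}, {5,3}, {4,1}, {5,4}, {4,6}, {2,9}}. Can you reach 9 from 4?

No

The component containing 4 is {1, 3, 4, 5, 6}, and 9 is not in it.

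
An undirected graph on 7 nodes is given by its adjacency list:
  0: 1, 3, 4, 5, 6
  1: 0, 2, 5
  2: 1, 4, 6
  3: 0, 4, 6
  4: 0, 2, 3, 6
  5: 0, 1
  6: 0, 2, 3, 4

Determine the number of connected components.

1

Starting from 0 we can reach 0, 1, 2, 3, 4, 5, 6. That is one component of size 7.
Total: 1 component.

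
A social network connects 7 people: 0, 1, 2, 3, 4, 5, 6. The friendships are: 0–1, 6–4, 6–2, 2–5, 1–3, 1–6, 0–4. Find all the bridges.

1-3, 2-5, 2-6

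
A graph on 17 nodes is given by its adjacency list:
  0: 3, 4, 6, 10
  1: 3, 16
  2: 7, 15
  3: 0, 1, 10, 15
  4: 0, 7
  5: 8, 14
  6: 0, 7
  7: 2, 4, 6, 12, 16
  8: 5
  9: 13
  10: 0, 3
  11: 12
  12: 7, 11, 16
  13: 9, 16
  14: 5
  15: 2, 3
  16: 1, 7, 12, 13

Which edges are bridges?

The edges on the cycle 7-6-0-10-3-15-2-7 are not bridges since each lies on that cycle.
But removing 16-13 disconnects 16 from 13; removing 12-11 disconnects 12 from 11; removing 9-13 disconnects 9 from 13; removing 8-5 disconnects 8 from 5 — these are bridges.
In total 5 edges are bridges.

11-12, 13-16, 13-9, 14-5, 5-8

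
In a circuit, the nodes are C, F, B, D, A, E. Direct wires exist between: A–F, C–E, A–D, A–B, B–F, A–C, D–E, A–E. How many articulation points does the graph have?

1

Removing A increases the component count from 1 to 2, so A is a cut vertex.
By contrast removing B leaves 1 component; it is not a cut vertex. No other vertex is a cut vertex either.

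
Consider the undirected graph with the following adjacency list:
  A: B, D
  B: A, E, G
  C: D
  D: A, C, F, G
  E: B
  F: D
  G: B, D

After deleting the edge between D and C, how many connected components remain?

2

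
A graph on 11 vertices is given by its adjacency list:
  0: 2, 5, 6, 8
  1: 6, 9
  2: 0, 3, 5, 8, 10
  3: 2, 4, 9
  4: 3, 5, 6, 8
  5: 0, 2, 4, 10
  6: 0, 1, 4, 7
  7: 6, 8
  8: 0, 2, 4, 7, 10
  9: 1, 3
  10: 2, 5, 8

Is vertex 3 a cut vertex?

No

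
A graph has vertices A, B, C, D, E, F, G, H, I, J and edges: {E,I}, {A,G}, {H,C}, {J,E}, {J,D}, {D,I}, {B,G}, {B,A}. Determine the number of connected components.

4

F is isolated — a component by itself.
Starting from C we can reach C, H. That is one component of size 2.
Starting from A we can reach A, B, G. That is one component of size 3.
Starting from D we can reach D, E, I, J. That is one component of size 4.
Total: 4 components.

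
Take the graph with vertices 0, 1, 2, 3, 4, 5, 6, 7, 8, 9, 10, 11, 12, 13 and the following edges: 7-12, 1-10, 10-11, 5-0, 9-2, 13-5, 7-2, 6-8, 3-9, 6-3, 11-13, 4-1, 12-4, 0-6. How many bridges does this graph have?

The edges on the cycle 7-12-4-1-10-11-13-5-0-6-3-9-2-7 are not bridges since each lies on that cycle.
But removing 6-8 disconnects 6 from 8 — this is a bridge.

1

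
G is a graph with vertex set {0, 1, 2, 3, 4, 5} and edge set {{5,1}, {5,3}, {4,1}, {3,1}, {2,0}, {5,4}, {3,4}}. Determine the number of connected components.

Starting from 0 we can reach 0, 2. That is one component of size 2.
Starting from 1 we can reach 1, 3, 4, 5. That is one component of size 4.
Total: 2 components.

2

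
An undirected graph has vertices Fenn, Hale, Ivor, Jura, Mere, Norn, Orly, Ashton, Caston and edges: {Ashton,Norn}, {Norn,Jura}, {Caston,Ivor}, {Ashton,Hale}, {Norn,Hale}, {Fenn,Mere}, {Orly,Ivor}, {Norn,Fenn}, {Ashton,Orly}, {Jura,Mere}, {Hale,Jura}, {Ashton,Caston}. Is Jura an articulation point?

Deleting Jura leaves 1 component (was 1) (its neighbors Hale, Mere, Norn remain connected to each other), so Jura is not a cut vertex.

No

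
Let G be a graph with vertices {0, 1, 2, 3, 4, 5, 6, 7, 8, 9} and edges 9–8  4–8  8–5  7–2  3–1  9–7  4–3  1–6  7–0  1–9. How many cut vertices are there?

Removing 1 increases the component count from 1 to 2, so 1 is a cut vertex.
Removing 7 increases the component count from 1 to 3, so 7 is a cut vertex.
Removing 8 increases the component count from 1 to 2, so 8 is a cut vertex.
Likewise 9 is a cut vertex.
By contrast removing 5 leaves 1 component; it is not a cut vertex. No other vertex is a cut vertex either.

4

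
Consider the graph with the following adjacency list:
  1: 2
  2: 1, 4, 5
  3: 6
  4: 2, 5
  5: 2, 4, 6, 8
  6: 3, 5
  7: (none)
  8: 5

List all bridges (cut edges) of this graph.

1-2, 3-6, 5-6, 5-8

The edges on the cycle 2-5-4-2 are not bridges since each lies on that cycle.
But removing 5-8 disconnects 5 from 8; removing 5-6 disconnects 5 from 6; removing 6-3 disconnects 6 from 3; removing 2-1 disconnects 2 from 1 — these are bridges.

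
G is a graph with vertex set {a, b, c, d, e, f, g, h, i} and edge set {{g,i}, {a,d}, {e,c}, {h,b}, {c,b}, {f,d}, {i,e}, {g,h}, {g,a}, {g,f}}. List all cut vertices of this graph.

Removing g increases the component count from 1 to 2, so g is a cut vertex.
By contrast removing d leaves 1 component; it is not a cut vertex. No other vertex is a cut vertex either.

g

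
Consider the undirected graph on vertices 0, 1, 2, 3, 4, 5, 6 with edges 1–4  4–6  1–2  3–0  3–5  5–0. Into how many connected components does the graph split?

2

Starting from 0 we can reach 0, 3, 5. That is one component of size 3.
Starting from 1 we can reach 1, 2, 4, 6. That is one component of size 4.
Total: 2 components.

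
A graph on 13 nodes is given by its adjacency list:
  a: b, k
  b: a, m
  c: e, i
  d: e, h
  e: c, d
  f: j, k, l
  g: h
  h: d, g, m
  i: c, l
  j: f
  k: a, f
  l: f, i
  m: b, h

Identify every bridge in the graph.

The edges on the cycle f-l-i-c-e-d-h-m-b-a-k-f are not bridges since each lies on that cycle.
But removing f-j disconnects f from j; removing g-h disconnects g from h — these are bridges.

f-j, g-h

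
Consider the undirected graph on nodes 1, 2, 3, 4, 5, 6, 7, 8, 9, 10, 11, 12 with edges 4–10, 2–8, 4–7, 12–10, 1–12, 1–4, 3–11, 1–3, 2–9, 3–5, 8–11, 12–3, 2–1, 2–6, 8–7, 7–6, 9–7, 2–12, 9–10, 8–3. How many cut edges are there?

The edges on the cycle 2-9-10-4-1-2 are not bridges since each lies on that cycle.
But removing 3–5 disconnects 3 from 5 — this is a bridge.

1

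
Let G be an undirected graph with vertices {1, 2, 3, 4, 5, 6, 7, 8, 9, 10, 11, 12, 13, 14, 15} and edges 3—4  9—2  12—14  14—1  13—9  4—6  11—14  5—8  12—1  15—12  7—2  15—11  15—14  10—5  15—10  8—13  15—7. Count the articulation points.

2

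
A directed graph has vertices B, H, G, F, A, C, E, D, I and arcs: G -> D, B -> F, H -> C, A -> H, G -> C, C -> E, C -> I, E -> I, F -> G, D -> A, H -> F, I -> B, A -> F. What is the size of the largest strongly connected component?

9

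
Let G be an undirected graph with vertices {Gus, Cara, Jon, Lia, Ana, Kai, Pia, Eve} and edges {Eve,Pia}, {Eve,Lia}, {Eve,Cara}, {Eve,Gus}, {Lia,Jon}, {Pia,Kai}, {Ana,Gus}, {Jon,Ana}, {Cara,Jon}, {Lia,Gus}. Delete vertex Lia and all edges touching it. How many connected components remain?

With Lia gone, the remaining components are: {Ana, Eve, Gus, Jon, Kai, Pia, Cara}.
That is 1 component.

1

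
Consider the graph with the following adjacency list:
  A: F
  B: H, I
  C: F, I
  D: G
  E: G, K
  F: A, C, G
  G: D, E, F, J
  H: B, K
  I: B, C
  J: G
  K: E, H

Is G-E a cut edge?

After removing G-E, the path G-F-C-I-B-H-K-E still connects them, so the edge is not a bridge.

No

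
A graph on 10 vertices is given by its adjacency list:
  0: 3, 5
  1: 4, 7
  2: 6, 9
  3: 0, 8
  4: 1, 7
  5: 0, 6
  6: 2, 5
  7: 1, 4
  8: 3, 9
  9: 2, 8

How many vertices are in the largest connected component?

7

Starting from 1 we can reach 1, 4, 7. That is one component of size 3.
Starting from 0 we can reach 0, 2, 3, 5, 6, 8, 9. That is one component of size 7.
The largest has 7 vertices.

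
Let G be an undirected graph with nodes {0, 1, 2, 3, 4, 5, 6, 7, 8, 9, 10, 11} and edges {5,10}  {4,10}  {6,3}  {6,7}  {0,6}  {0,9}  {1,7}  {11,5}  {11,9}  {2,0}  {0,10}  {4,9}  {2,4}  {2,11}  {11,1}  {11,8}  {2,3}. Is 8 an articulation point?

Deleting 8 leaves 1 component (was 1), so 8 is not a cut vertex.

No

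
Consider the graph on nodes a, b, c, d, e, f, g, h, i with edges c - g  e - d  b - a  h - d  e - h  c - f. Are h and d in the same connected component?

Yes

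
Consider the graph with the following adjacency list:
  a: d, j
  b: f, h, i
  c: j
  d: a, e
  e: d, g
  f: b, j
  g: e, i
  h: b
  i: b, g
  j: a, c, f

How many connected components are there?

Starting from a we can reach a, b, c, d, e, f, g, h, i, j. That is one component of size 10.
Total: 1 component.

1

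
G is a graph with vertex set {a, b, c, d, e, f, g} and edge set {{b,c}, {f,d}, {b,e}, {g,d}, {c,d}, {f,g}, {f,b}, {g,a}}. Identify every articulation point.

b, g

Removing b increases the component count from 1 to 2, so b is a cut vertex.
Removing g increases the component count from 1 to 2, so g is a cut vertex.
By contrast removing c leaves 1 component; it is not a cut vertex. No other vertex is a cut vertex either.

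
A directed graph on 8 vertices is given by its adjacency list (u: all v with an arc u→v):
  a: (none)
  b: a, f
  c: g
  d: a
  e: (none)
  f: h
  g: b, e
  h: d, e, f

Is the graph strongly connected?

No

There is no directed path from f to g, so the graph is not strongly connected.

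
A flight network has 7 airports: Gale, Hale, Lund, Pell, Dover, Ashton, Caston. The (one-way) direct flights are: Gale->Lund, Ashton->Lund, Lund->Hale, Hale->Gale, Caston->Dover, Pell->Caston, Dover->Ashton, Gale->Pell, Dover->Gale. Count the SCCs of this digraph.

{Gale, Hale, Lund, Pell, Dover, Ashton, Caston} are all mutually reachable — one SCC of size 7.
That gives 1 strongly connected component.

1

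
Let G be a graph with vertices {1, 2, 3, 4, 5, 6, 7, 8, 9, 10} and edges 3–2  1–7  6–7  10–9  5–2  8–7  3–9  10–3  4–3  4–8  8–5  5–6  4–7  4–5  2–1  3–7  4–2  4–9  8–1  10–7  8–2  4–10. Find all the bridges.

none

The edges on the cycle 4-8-2-1-7-6-5-4 are not bridges since each lies on that cycle.
Every edge lies on some cycle, so there are no bridges.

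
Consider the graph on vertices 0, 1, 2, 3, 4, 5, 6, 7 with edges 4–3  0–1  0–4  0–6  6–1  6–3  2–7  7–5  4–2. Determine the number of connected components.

Starting from 0 we can reach 0, 1, 2, 3, 4, 5, 6, 7. That is one component of size 8.
Total: 1 component.

1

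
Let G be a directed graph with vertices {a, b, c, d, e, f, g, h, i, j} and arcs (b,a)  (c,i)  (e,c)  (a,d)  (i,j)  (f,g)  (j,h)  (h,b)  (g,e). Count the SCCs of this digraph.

{i} is an SCC by itself.
{d} is an SCC by itself.
{b} is an SCC by itself.
{c} is an SCC by itself.
{f} is an SCC by itself.
(and 5 more singleton SCCs)
That gives 10 strongly connected components.

10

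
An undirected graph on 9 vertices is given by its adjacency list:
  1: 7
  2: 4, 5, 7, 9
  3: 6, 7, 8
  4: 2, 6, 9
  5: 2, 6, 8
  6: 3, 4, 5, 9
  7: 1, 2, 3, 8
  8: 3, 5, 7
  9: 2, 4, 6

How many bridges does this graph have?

1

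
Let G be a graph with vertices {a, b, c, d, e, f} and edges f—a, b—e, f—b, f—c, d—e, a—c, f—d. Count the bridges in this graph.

The edges on the cycle f-a-c-f are not bridges since each lies on that cycle.
Every edge lies on some cycle, so there are no bridges.

0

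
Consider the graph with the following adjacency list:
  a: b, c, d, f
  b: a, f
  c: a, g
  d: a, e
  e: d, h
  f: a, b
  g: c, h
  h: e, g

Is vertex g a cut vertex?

No

Deleting g leaves 1 component (was 1) (its neighbors c, h remain connected to each other), so g is not a cut vertex.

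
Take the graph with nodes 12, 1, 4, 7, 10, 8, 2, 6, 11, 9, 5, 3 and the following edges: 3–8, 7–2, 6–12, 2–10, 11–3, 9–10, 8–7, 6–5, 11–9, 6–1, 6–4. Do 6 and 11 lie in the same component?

The component containing 6 is {1, 4, 5, 6, 12}, and 11 is not in it.

No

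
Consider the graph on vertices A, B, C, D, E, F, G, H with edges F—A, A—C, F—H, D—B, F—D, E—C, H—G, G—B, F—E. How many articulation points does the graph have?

Removing F increases the component count from 1 to 2, so F is a cut vertex.
By contrast removing A leaves 1 component; it is not a cut vertex. No other vertex is a cut vertex either.

1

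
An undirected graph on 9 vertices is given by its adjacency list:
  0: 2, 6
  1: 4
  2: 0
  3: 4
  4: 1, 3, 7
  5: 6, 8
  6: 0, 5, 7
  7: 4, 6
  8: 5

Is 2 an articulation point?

No

Deleting 2 leaves 1 component (was 1), so 2 is not a cut vertex.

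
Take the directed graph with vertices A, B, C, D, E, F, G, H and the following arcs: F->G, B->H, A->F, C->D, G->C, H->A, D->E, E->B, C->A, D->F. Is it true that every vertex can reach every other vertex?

From F we can reach every vertex (A, B, C, D, E, F, G, H), and every vertex can reach F (A, B, C, D, E, F, G, H). So the whole graph is one strongly connected component.

Yes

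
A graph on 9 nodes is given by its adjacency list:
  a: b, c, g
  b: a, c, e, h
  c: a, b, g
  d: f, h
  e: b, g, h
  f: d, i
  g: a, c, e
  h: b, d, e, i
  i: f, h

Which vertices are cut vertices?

Removing h increases the component count from 1 to 2, so h is a cut vertex.
By contrast removing a leaves 1 component; it is not a cut vertex. No other vertex is a cut vertex either.

h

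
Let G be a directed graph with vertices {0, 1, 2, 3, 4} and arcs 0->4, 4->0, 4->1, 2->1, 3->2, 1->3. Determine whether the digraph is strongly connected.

No

There is no directed path from 1 to 4, so the graph is not strongly connected.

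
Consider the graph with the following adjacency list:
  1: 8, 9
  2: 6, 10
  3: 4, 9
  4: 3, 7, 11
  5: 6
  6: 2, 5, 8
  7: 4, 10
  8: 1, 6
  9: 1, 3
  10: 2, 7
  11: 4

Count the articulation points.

2

Removing 4 increases the component count from 1 to 2, so 4 is a cut vertex.
Removing 6 increases the component count from 1 to 2, so 6 is a cut vertex.
By contrast removing 9 leaves 1 component; it is not a cut vertex. No other vertex is a cut vertex either.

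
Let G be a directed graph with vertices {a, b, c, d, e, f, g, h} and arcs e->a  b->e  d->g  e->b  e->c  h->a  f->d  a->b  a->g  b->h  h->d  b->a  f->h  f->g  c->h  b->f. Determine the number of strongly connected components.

3

{a, b, c, e, f, h} are all mutually reachable — one SCC of size 6.
{g} is an SCC by itself.
{d} is an SCC by itself.
That gives 3 strongly connected components.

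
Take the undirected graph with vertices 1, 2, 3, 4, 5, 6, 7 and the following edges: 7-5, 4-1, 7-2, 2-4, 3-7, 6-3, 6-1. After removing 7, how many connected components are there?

With 7 gone, the remaining components are: {5}; {1, 2, 3, 4, 6}.
That is 2 components.

2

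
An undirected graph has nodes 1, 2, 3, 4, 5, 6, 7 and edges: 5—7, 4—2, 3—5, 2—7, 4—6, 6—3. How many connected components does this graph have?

2

1 is isolated — a component by itself.
Starting from 2 we can reach 2, 3, 4, 5, 6, 7. That is one component of size 6.
Total: 2 components.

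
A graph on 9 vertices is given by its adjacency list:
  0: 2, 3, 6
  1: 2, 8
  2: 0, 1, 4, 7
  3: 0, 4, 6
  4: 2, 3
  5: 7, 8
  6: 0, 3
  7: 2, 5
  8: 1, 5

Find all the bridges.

none

The edges on the cycle 2-1-8-5-7-2 are not bridges since each lies on that cycle.
Every edge lies on some cycle, so there are no bridges.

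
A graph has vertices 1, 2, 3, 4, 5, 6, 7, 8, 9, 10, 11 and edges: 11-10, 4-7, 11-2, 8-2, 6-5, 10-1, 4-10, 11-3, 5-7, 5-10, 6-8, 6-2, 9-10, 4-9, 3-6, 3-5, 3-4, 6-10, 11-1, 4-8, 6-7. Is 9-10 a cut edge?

After removing 9-10, the path 9-4-10 still connects them, so the edge is not a bridge.

No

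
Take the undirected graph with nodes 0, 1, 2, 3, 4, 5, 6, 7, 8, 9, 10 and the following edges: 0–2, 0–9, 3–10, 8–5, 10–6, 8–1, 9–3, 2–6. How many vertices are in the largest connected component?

7 is isolated — a component by itself.
4 is isolated — a component by itself.
Starting from 1 we can reach 1, 5, 8. That is one component of size 3.
Starting from 0 we can reach 0, 2, 3, 6, 9, 10. That is one component of size 6.
The largest has 6 vertices.

6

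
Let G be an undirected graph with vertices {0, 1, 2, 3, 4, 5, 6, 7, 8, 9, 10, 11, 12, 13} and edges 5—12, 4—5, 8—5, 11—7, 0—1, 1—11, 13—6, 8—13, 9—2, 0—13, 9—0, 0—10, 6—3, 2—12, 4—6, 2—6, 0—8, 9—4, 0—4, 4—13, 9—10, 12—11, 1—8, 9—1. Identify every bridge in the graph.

11-7, 3-6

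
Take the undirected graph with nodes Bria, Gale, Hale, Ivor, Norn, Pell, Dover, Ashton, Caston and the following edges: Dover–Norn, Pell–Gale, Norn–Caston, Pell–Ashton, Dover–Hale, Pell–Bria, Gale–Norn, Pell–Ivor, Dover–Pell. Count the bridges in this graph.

5

The edges on the cycle Dover-Pell-Gale-Norn-Dover are not bridges since each lies on that cycle.
But removing Pell–Bria disconnects Pell from Bria; removing Pell–Ashton disconnects Pell from Ashton; removing Norn–Caston disconnects Norn from Caston; removing Pell–Ivor disconnects Pell from Ivor — these are bridges.
In total 5 edges are bridges.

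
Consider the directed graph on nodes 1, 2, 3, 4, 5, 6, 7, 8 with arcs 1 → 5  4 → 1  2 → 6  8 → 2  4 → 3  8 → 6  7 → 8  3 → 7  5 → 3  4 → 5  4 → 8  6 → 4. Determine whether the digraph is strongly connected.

From 7 we can reach every vertex (1, 2, 3, 4, 5, 6, 7, 8), and every vertex can reach 7 (1, 2, 3, 4, 5, 6, 7, 8). So the whole graph is one strongly connected component.

Yes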